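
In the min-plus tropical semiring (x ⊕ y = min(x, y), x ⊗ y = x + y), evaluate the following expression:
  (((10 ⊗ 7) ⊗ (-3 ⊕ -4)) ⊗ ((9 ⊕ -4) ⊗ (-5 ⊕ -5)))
(((10 ⊗ 7) ⊗ (-3 ⊕ -4)) ⊗ ((9 ⊕ -4) ⊗ (-5 ⊕ -5))) = 4

Expand innermost to outermost. Recall ⊕ takes the minimum of its arguments and ⊗ takes their sum. Working out the expression (((10 ⊗ 7) ⊗ (-3 ⊕ -4)) ⊗ ((9 ⊕ -4) ⊗ (-5 ⊕ -5))) gives 4.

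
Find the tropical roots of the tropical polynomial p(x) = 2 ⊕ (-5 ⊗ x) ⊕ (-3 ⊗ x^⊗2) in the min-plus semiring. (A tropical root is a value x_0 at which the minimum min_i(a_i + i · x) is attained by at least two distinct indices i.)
Roots: {-2, 7}

Each tropical root is a break point of the lower envelope of the lines y = a_i + i · x (there are 3 lines, with slopes 0, 1, ..., 2). Only the lines that attain the minimum somewhere contribute to roots; other lines are dominated. Here the surviving (envelope) indices are i = 2, i = 1, i = 0.
Intersections between consecutive envelope lines give the roots: for adjacent envelope indices i < j the intersection is x = (a_i − a_j) / (j − i). Reading off the sorted break points: {-2, 7}.
Verification: at each break x_0, at least two indices attain the minimum of min_i(a_i + i · x_0).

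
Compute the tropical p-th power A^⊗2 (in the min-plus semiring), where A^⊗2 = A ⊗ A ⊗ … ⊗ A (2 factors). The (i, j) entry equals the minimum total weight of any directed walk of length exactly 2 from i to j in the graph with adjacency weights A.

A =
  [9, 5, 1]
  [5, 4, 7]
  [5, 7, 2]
A^⊗2 =
  [6, 8, 3]
  [9, 8, 6]
  [7, 9, 4]

Each entry (A^⊗2)_ij equals the minimum over all length-2 walks i = v_0 → v_1 → … → v_2 = j of Σ_t A[v_t][v_{t+1}]. For example, for (i, j) = (0, 2) we minimise over 3 possible intermediate vertex sequences; the minimum is 3, attained along the walk 0 → 2 → 2.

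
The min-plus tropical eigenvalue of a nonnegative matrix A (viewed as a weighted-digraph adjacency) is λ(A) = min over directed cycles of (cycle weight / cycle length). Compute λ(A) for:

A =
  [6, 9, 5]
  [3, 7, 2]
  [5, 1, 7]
λ(A) = 3/2

Enumerate directed cycles and compute their means (weight / length). Sample:
  cycle 0 → 0: weight = 6, length = 1, mean = 6/1 ≈ 6.000
  cycle 1 → 1: weight = 7, length = 1, mean = 7/1 ≈ 7.000
  cycle 2 → 2: weight = 7, length = 1, mean = 7/1 ≈ 7.000
  cycle 0 → 1 → 0: weight = 12, length = 2, mean = 12/2 ≈ 6.000
  cycle 0 → 2 → 0: weight = 10, length = 2, mean = 10/2 ≈ 5.000
  cycle 1 → 0 → 1: weight = 12, length = 2, mean = 12/2 ≈ 6.000
Minimum mean = 1.500, attained e.g. along the cycle 1 → 2 → 1 with weight 3 and length 2. So λ(A) = 3/2 = 3/2.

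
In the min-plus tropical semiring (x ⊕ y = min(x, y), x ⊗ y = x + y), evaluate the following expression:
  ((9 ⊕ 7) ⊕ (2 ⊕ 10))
((9 ⊕ 7) ⊕ (2 ⊕ 10)) = 2

Expand innermost to outermost. Recall ⊕ takes the minimum of its arguments and ⊗ takes their sum. Working out the expression ((9 ⊕ 7) ⊕ (2 ⊕ 10)) gives 2.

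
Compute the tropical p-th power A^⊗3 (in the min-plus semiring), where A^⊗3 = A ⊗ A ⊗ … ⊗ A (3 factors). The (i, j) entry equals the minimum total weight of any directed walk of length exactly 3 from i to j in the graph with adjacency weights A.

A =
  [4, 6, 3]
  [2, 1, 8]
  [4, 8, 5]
A^⊗3 =
  [9, 8, 10]
  [4, 3, 6]
  [11, 10, 11]

Each entry (A^⊗3)_ij equals the minimum over all length-3 walks i = v_0 → v_1 → … → v_3 = j of Σ_t A[v_t][v_{t+1}]. For example, for (i, j) = (0, 2) we minimise over 9 possible intermediate vertex sequences; the minimum is 10, attained along the walk 0 → 2 → 0 → 2.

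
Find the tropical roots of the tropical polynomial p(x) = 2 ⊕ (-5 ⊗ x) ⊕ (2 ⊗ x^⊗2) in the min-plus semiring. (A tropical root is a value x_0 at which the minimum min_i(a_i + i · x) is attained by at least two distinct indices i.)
Roots: {-7, 7}

Each tropical root is a break point of the lower envelope of the lines y = a_i + i · x (there are 3 lines, with slopes 0, 1, ..., 2). Only the lines that attain the minimum somewhere contribute to roots; other lines are dominated. Here the surviving (envelope) indices are i = 2, i = 1, i = 0.
Intersections between consecutive envelope lines give the roots: for adjacent envelope indices i < j the intersection is x = (a_i − a_j) / (j − i). Reading off the sorted break points: {-7, 7}.
Verification: at each break x_0, at least two indices attain the minimum of min_i(a_i + i · x_0).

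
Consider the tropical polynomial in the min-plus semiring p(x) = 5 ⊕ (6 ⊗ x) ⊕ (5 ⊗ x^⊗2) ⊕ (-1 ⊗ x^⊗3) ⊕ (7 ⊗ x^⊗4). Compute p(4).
p(4) = 5

A tropical monomial a ⊗ x^⊗i evaluates to a + i · x. Evaluating each term at x = 4:
  Term 0 contributes 5 + 0 · 4 = 5
  Term 1 contributes 6 + 1 · 4 = 10
  Term 2 contributes 5 + 2 · 4 = 13
  Term 3 contributes -1 + 3 · 4 = 11
  Term 4 contributes 7 + 4 · 4 = 23
p(4) = ⊕ of these = min[5, 10, 13, 11, 23] = 5.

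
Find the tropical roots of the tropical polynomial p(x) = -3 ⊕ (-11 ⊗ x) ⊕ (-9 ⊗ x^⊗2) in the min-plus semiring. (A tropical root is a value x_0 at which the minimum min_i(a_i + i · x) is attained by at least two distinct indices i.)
Roots: {-2, 8}

Each tropical root is a break point of the lower envelope of the lines y = a_i + i · x (there are 3 lines, with slopes 0, 1, ..., 2). Only the lines that attain the minimum somewhere contribute to roots; other lines are dominated. Here the surviving (envelope) indices are i = 2, i = 1, i = 0.
Intersections between consecutive envelope lines give the roots: for adjacent envelope indices i < j the intersection is x = (a_i − a_j) / (j − i). Reading off the sorted break points: {-2, 8}.
Verification: at each break x_0, at least two indices attain the minimum of min_i(a_i + i · x_0).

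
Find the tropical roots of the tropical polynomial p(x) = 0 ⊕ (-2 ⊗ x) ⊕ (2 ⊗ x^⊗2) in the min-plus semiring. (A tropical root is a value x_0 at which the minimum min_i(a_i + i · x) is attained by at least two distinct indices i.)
Roots: {-4, 2}

Each tropical root is a break point of the lower envelope of the lines y = a_i + i · x (there are 3 lines, with slopes 0, 1, ..., 2). Only the lines that attain the minimum somewhere contribute to roots; other lines are dominated. Here the surviving (envelope) indices are i = 2, i = 1, i = 0.
Intersections between consecutive envelope lines give the roots: for adjacent envelope indices i < j the intersection is x = (a_i − a_j) / (j − i). Reading off the sorted break points: {-4, 2}.
Verification: at each break x_0, at least two indices attain the minimum of min_i(a_i + i · x_0).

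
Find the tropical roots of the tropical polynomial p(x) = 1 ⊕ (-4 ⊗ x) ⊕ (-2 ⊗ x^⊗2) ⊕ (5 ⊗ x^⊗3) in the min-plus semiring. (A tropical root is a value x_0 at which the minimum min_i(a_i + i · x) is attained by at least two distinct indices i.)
Roots: {-7, -2, 5}

Each tropical root is a break point of the lower envelope of the lines y = a_i + i · x (there are 4 lines, with slopes 0, 1, ..., 3). Only the lines that attain the minimum somewhere contribute to roots; other lines are dominated. Here the surviving (envelope) indices are i = 3, i = 2, i = 1, i = 0.
Intersections between consecutive envelope lines give the roots: for adjacent envelope indices i < j the intersection is x = (a_i − a_j) / (j − i). Reading off the sorted break points: {-7, -2, 5}.
Verification: at each break x_0, at least two indices attain the minimum of min_i(a_i + i · x_0).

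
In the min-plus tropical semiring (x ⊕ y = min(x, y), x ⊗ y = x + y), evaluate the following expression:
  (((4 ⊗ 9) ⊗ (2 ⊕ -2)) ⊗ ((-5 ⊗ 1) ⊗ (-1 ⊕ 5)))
(((4 ⊗ 9) ⊗ (2 ⊕ -2)) ⊗ ((-5 ⊗ 1) ⊗ (-1 ⊕ 5))) = 6

Expand innermost to outermost. Recall ⊕ takes the minimum of its arguments and ⊗ takes their sum. Working out the expression (((4 ⊗ 9) ⊗ (2 ⊕ -2)) ⊗ ((-5 ⊗ 1) ⊗ (-1 ⊕ 5))) gives 6.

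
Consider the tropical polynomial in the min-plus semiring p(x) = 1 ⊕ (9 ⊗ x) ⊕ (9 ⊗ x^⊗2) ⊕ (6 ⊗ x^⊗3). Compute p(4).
p(4) = 1

A tropical monomial a ⊗ x^⊗i evaluates to a + i · x. Evaluating each term at x = 4:
  Term 0 contributes 1 + 0 · 4 = 1
  Term 1 contributes 9 + 1 · 4 = 13
  Term 2 contributes 9 + 2 · 4 = 17
  Term 3 contributes 6 + 3 · 4 = 18
p(4) = ⊕ of these = min[1, 13, 17, 18] = 1.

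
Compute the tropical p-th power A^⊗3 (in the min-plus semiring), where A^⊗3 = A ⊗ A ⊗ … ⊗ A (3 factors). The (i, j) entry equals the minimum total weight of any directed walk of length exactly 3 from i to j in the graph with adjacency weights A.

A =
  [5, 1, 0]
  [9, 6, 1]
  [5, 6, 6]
A^⊗3 =
  [7, 6, 5]
  [11, 7, 6]
  [10, 11, 7]

Each entry (A^⊗3)_ij equals the minimum over all length-3 walks i = v_0 → v_1 → … → v_3 = j of Σ_t A[v_t][v_{t+1}]. For example, for (i, j) = (0, 2) we minimise over 9 possible intermediate vertex sequences; the minimum is 5, attained along the walk 0 → 2 → 0 → 2.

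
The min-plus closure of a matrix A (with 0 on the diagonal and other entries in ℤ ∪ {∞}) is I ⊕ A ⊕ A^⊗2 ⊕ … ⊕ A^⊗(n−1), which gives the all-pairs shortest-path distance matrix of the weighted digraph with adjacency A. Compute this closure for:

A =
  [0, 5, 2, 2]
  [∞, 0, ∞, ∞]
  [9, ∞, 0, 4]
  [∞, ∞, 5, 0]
Closure =
  [0, 5, 2, 2]
  [∞, 0, ∞, ∞]
  [9, 14, 0, 4]
  [14, 19, 5, 0]

This is the Floyd-Warshall all-pairs shortest-path computation. For each intermediate vertex k = 0, 1, …, 3, update dist[i][j] ← min(dist[i][j], dist[i][k] + dist[k][j]). The final matrix gives, for each (i, j), the minimum total weight of any directed path from i to j (possibly empty when i = j).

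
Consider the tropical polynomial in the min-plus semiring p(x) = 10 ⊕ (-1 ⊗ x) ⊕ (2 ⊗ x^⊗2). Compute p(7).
p(7) = 6

A tropical monomial a ⊗ x^⊗i evaluates to a + i · x. Evaluating each term at x = 7:
  Term 0 contributes 10 + 0 · 7 = 10
  Term 1 contributes -1 + 1 · 7 = 6
  Term 2 contributes 2 + 2 · 7 = 16
p(7) = ⊕ of these = min[10, 6, 16] = 6.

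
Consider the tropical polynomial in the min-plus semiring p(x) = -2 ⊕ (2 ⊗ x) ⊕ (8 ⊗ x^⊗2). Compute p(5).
p(5) = -2

A tropical monomial a ⊗ x^⊗i evaluates to a + i · x. Evaluating each term at x = 5:
  Term 0 contributes -2 + 0 · 5 = -2
  Term 1 contributes 2 + 1 · 5 = 7
  Term 2 contributes 8 + 2 · 5 = 18
p(5) = ⊕ of these = min[-2, 7, 18] = -2.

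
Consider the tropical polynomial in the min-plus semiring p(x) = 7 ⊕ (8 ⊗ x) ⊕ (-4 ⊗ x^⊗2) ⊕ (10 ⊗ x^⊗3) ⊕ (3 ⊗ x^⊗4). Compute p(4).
p(4) = 4

A tropical monomial a ⊗ x^⊗i evaluates to a + i · x. Evaluating each term at x = 4:
  Term 0 contributes 7 + 0 · 4 = 7
  Term 1 contributes 8 + 1 · 4 = 12
  Term 2 contributes -4 + 2 · 4 = 4
  Term 3 contributes 10 + 3 · 4 = 22
  Term 4 contributes 3 + 4 · 4 = 19
p(4) = ⊕ of these = min[7, 12, 4, 22, 19] = 4.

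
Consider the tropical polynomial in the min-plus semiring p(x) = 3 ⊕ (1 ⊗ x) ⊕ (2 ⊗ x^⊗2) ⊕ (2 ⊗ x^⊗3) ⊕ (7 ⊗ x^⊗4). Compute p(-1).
p(-1) = -1

A tropical monomial a ⊗ x^⊗i evaluates to a + i · x. Evaluating each term at x = -1:
  Term 0 contributes 3 + 0 · -1 = 3
  Term 1 contributes 1 + 1 · -1 = 0
  Term 2 contributes 2 + 2 · -1 = 0
  Term 3 contributes 2 + 3 · -1 = -1
  Term 4 contributes 7 + 4 · -1 = 3
p(-1) = ⊕ of these = min[3, 0, 0, -1, 3] = -1.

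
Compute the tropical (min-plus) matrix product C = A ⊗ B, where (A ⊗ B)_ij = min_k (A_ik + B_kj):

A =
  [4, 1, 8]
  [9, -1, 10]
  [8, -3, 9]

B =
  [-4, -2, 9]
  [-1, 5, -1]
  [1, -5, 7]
A ⊗ B =
  [0, 2, 0]
  [-2, 4, -2]
  [-4, 2, -4]

Apply the min-plus product entry-by-entry:
  C[0][0] = min over k of (A[0][0] + B[0][0] = 4 + -4 = 0, A[0][1] + B[1][0] = 1 + -1 = 0, A[0][2] + B[2][0] = 8 + 1 = 9) = 0 (attained at k = 0)
  C[0][1] = min over k of (A[0][0] + B[0][1] = 4 + -2 = 2, A[0][1] + B[1][1] = 1 + 5 = 6, A[0][2] + B[2][1] = 8 + -5 = 3) = 2 (attained at k = 0)
  C[0][2] = min over k of (A[0][0] + B[0][2] = 4 + 9 = 13, A[0][1] + B[1][2] = 1 + -1 = 0, A[0][2] + B[2][2] = 8 + 7 = 15) = 0 (attained at k = 1)
  C[1][0] = min over k of (A[1][0] + B[0][0] = 9 + -4 = 5, A[1][1] + B[1][0] = -1 + -1 = -2, A[1][2] + B[2][0] = 10 + 1 = 11) = -2 (attained at k = 1)
  C[1][1] = min over k of (A[1][0] + B[0][1] = 9 + -2 = 7, A[1][1] + B[1][1] = -1 + 5 = 4, A[1][2] + B[2][1] = 10 + -5 = 5) = 4 (attained at k = 1)
  C[1][2] = min over k of (A[1][0] + B[0][2] = 9 + 9 = 18, A[1][1] + B[1][2] = -1 + -1 = -2, A[1][2] + B[2][2] = 10 + 7 = 17) = -2 (attained at k = 1)
  C[2][0] = min over k of (A[2][0] + B[0][0] = 8 + -4 = 4, A[2][1] + B[1][0] = -3 + -1 = -4, A[2][2] + B[2][0] = 9 + 1 = 10) = -4 (attained at k = 1)
  C[2][1] = min over k of (A[2][0] + B[0][1] = 8 + -2 = 6, A[2][1] + B[1][1] = -3 + 5 = 2, A[2][2] + B[2][1] = 9 + -5 = 4) = 2 (attained at k = 1)
  C[2][2] = min over k of (A[2][0] + B[0][2] = 8 + 9 = 17, A[2][1] + B[1][2] = -3 + -1 = -4, A[2][2] + B[2][2] = 9 + 7 = 16) = -4 (attained at k = 1)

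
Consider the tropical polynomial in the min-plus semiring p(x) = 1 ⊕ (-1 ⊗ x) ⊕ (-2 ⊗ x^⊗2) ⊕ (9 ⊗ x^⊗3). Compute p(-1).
p(-1) = -4

A tropical monomial a ⊗ x^⊗i evaluates to a + i · x. Evaluating each term at x = -1:
  Term 0 contributes 1 + 0 · -1 = 1
  Term 1 contributes -1 + 1 · -1 = -2
  Term 2 contributes -2 + 2 · -1 = -4
  Term 3 contributes 9 + 3 · -1 = 6
p(-1) = ⊕ of these = min[1, -2, -4, 6] = -4.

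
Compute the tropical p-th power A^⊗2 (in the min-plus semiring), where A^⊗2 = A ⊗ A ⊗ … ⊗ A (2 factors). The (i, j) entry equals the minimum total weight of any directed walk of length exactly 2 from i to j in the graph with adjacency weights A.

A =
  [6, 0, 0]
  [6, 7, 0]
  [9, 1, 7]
A^⊗2 =
  [6, 1, 0]
  [9, 1, 6]
  [7, 8, 1]

Each entry (A^⊗2)_ij equals the minimum over all length-2 walks i = v_0 → v_1 → … → v_2 = j of Σ_t A[v_t][v_{t+1}]. For example, for (i, j) = (0, 2) we minimise over 3 possible intermediate vertex sequences; the minimum is 0, attained along the walk 0 → 1 → 2.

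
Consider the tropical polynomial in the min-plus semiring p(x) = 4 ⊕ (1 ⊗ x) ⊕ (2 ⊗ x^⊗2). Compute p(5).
p(5) = 4

A tropical monomial a ⊗ x^⊗i evaluates to a + i · x. Evaluating each term at x = 5:
  Term 0 contributes 4 + 0 · 5 = 4
  Term 1 contributes 1 + 1 · 5 = 6
  Term 2 contributes 2 + 2 · 5 = 12
p(5) = ⊕ of these = min[4, 6, 12] = 4.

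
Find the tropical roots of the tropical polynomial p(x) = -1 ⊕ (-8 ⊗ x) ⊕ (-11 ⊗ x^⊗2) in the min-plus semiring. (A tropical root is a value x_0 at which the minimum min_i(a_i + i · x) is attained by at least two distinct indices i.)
Roots: {3, 7}

Each tropical root is a break point of the lower envelope of the lines y = a_i + i · x (there are 3 lines, with slopes 0, 1, ..., 2). Only the lines that attain the minimum somewhere contribute to roots; other lines are dominated. Here the surviving (envelope) indices are i = 2, i = 1, i = 0.
Intersections between consecutive envelope lines give the roots: for adjacent envelope indices i < j the intersection is x = (a_i − a_j) / (j − i). Reading off the sorted break points: {3, 7}.
Verification: at each break x_0, at least two indices attain the minimum of min_i(a_i + i · x_0).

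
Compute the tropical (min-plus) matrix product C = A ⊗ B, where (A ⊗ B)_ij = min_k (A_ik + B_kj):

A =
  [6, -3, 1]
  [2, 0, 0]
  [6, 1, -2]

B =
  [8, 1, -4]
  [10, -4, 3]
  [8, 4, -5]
A ⊗ B =
  [7, -7, -4]
  [8, -4, -5]
  [6, -3, -7]

Apply the min-plus product entry-by-entry:
  C[0][0] = min over k of (A[0][0] + B[0][0] = 6 + 8 = 14, A[0][1] + B[1][0] = -3 + 10 = 7, A[0][2] + B[2][0] = 1 + 8 = 9) = 7 (attained at k = 1)
  C[0][1] = min over k of (A[0][0] + B[0][1] = 6 + 1 = 7, A[0][1] + B[1][1] = -3 + -4 = -7, A[0][2] + B[2][1] = 1 + 4 = 5) = -7 (attained at k = 1)
  C[0][2] = min over k of (A[0][0] + B[0][2] = 6 + -4 = 2, A[0][1] + B[1][2] = -3 + 3 = 0, A[0][2] + B[2][2] = 1 + -5 = -4) = -4 (attained at k = 2)
  C[1][0] = min over k of (A[1][0] + B[0][0] = 2 + 8 = 10, A[1][1] + B[1][0] = 0 + 10 = 10, A[1][2] + B[2][0] = 0 + 8 = 8) = 8 (attained at k = 2)
  C[1][1] = min over k of (A[1][0] + B[0][1] = 2 + 1 = 3, A[1][1] + B[1][1] = 0 + -4 = -4, A[1][2] + B[2][1] = 0 + 4 = 4) = -4 (attained at k = 1)
  C[1][2] = min over k of (A[1][0] + B[0][2] = 2 + -4 = -2, A[1][1] + B[1][2] = 0 + 3 = 3, A[1][2] + B[2][2] = 0 + -5 = -5) = -5 (attained at k = 2)
  C[2][0] = min over k of (A[2][0] + B[0][0] = 6 + 8 = 14, A[2][1] + B[1][0] = 1 + 10 = 11, A[2][2] + B[2][0] = -2 + 8 = 6) = 6 (attained at k = 2)
  C[2][1] = min over k of (A[2][0] + B[0][1] = 6 + 1 = 7, A[2][1] + B[1][1] = 1 + -4 = -3, A[2][2] + B[2][1] = -2 + 4 = 2) = -3 (attained at k = 1)
  C[2][2] = min over k of (A[2][0] + B[0][2] = 6 + -4 = 2, A[2][1] + B[1][2] = 1 + 3 = 4, A[2][2] + B[2][2] = -2 + -5 = -7) = -7 (attained at k = 2)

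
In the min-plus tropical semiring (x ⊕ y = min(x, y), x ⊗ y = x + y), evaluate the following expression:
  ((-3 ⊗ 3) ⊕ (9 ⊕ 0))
((-3 ⊗ 3) ⊕ (9 ⊕ 0)) = 0

Expand innermost to outermost. Recall ⊕ takes the minimum of its arguments and ⊗ takes their sum. Working out the expression ((-3 ⊗ 3) ⊕ (9 ⊕ 0)) gives 0.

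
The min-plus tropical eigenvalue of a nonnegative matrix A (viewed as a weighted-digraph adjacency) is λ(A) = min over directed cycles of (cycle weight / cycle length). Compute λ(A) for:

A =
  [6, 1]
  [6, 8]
λ(A) = 7/2

Enumerate directed cycles and compute their means (weight / length). Sample:
  cycle 0 → 0: weight = 6, length = 1, mean = 6/1 ≈ 6.000
  cycle 1 → 1: weight = 8, length = 1, mean = 8/1 ≈ 8.000
  cycle 0 → 1 → 0: weight = 7, length = 2, mean = 7/2 ≈ 3.500
  cycle 1 → 0 → 1: weight = 7, length = 2, mean = 7/2 ≈ 3.500
Minimum mean = 3.500, attained e.g. along the cycle 0 → 1 → 0 with weight 7 and length 2. So λ(A) = 7/2 = 7/2.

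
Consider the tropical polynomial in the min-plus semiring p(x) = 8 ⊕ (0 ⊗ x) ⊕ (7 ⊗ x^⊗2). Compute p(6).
p(6) = 6

A tropical monomial a ⊗ x^⊗i evaluates to a + i · x. Evaluating each term at x = 6:
  Term 0 contributes 8 + 0 · 6 = 8
  Term 1 contributes 0 + 1 · 6 = 6
  Term 2 contributes 7 + 2 · 6 = 19
p(6) = ⊕ of these = min[8, 6, 19] = 6.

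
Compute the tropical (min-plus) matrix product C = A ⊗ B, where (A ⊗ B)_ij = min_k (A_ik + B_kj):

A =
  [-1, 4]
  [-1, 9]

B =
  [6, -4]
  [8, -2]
A ⊗ B =
  [5, -5]
  [5, -5]

Apply the min-plus product entry-by-entry:
  C[0][0] = min over k of (A[0][0] + B[0][0] = -1 + 6 = 5, A[0][1] + B[1][0] = 4 + 8 = 12) = 5 (attained at k = 0)
  C[0][1] = min over k of (A[0][0] + B[0][1] = -1 + -4 = -5, A[0][1] + B[1][1] = 4 + -2 = 2) = -5 (attained at k = 0)
  C[1][0] = min over k of (A[1][0] + B[0][0] = -1 + 6 = 5, A[1][1] + B[1][0] = 9 + 8 = 17) = 5 (attained at k = 0)
  C[1][1] = min over k of (A[1][0] + B[0][1] = -1 + -4 = -5, A[1][1] + B[1][1] = 9 + -2 = 7) = -5 (attained at k = 0)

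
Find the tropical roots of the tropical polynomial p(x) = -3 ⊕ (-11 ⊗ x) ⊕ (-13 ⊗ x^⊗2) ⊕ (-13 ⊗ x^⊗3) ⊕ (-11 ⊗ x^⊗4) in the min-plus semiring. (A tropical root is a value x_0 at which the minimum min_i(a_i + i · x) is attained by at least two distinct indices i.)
Roots: {-2, 0, 2, 8}

Each tropical root is a break point of the lower envelope of the lines y = a_i + i · x (there are 5 lines, with slopes 0, 1, ..., 4). Only the lines that attain the minimum somewhere contribute to roots; other lines are dominated. Here the surviving (envelope) indices are i = 4, i = 3, i = 2, i = 1, i = 0.
Intersections between consecutive envelope lines give the roots: for adjacent envelope indices i < j the intersection is x = (a_i − a_j) / (j − i). Reading off the sorted break points: {-2, 0, 2, 8}.
Verification: at each break x_0, at least two indices attain the minimum of min_i(a_i + i · x_0).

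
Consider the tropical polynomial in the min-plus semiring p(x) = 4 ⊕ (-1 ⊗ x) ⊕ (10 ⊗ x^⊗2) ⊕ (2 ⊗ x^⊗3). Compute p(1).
p(1) = 0

A tropical monomial a ⊗ x^⊗i evaluates to a + i · x. Evaluating each term at x = 1:
  Term 0 contributes 4 + 0 · 1 = 4
  Term 1 contributes -1 + 1 · 1 = 0
  Term 2 contributes 10 + 2 · 1 = 12
  Term 3 contributes 2 + 3 · 1 = 5
p(1) = ⊕ of these = min[4, 0, 12, 5] = 0.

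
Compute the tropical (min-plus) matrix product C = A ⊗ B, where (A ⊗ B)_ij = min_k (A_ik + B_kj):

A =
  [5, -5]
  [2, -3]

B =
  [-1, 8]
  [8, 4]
A ⊗ B =
  [3, -1]
  [1, 1]

Apply the min-plus product entry-by-entry:
  C[0][0] = min over k of (A[0][0] + B[0][0] = 5 + -1 = 4, A[0][1] + B[1][0] = -5 + 8 = 3) = 3 (attained at k = 1)
  C[0][1] = min over k of (A[0][0] + B[0][1] = 5 + 8 = 13, A[0][1] + B[1][1] = -5 + 4 = -1) = -1 (attained at k = 1)
  C[1][0] = min over k of (A[1][0] + B[0][0] = 2 + -1 = 1, A[1][1] + B[1][0] = -3 + 8 = 5) = 1 (attained at k = 0)
  C[1][1] = min over k of (A[1][0] + B[0][1] = 2 + 8 = 10, A[1][1] + B[1][1] = -3 + 4 = 1) = 1 (attained at k = 1)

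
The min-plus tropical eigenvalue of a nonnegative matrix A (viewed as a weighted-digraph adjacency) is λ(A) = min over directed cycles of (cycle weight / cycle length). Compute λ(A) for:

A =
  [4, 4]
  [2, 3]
λ(A) = 3

Enumerate directed cycles and compute their means (weight / length). Sample:
  cycle 0 → 0: weight = 4, length = 1, mean = 4/1 ≈ 4.000
  cycle 1 → 1: weight = 3, length = 1, mean = 3/1 ≈ 3.000
  cycle 0 → 1 → 0: weight = 6, length = 2, mean = 6/2 ≈ 3.000
  cycle 1 → 0 → 1: weight = 6, length = 2, mean = 6/2 ≈ 3.000
Minimum mean = 3.000, attained e.g. along the cycle 1 → 1 with weight 3 and length 1. So λ(A) = 3/1 = 3.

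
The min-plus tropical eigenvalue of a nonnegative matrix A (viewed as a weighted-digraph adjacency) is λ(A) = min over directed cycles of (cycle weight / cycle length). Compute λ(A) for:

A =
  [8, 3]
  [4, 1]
λ(A) = 1

Enumerate directed cycles and compute their means (weight / length). Sample:
  cycle 0 → 0: weight = 8, length = 1, mean = 8/1 ≈ 8.000
  cycle 1 → 1: weight = 1, length = 1, mean = 1/1 ≈ 1.000
  cycle 0 → 1 → 0: weight = 7, length = 2, mean = 7/2 ≈ 3.500
  cycle 1 → 0 → 1: weight = 7, length = 2, mean = 7/2 ≈ 3.500
Minimum mean = 1.000, attained e.g. along the cycle 1 → 1 with weight 1 and length 1. So λ(A) = 1/1 = 1.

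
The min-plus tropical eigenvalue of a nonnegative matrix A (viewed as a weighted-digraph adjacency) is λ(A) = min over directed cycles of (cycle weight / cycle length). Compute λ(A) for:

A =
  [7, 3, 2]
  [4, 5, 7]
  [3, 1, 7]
λ(A) = 7/3

Enumerate directed cycles and compute their means (weight / length). Sample:
  cycle 0 → 0: weight = 7, length = 1, mean = 7/1 ≈ 7.000
  cycle 1 → 1: weight = 5, length = 1, mean = 5/1 ≈ 5.000
  cycle 2 → 2: weight = 7, length = 1, mean = 7/1 ≈ 7.000
  cycle 0 → 1 → 0: weight = 7, length = 2, mean = 7/2 ≈ 3.500
  cycle 0 → 2 → 0: weight = 5, length = 2, mean = 5/2 ≈ 2.500
  cycle 1 → 0 → 1: weight = 7, length = 2, mean = 7/2 ≈ 3.500
Minimum mean = 2.333, attained e.g. along the cycle 0 → 2 → 1 → 0 with weight 7 and length 3. So λ(A) = 7/3 = 7/3.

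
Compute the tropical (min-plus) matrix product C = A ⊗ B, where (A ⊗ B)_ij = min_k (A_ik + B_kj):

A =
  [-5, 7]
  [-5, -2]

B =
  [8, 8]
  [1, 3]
A ⊗ B =
  [3, 3]
  [-1, 1]

Apply the min-plus product entry-by-entry:
  C[0][0] = min over k of (A[0][0] + B[0][0] = -5 + 8 = 3, A[0][1] + B[1][0] = 7 + 1 = 8) = 3 (attained at k = 0)
  C[0][1] = min over k of (A[0][0] + B[0][1] = -5 + 8 = 3, A[0][1] + B[1][1] = 7 + 3 = 10) = 3 (attained at k = 0)
  C[1][0] = min over k of (A[1][0] + B[0][0] = -5 + 8 = 3, A[1][1] + B[1][0] = -2 + 1 = -1) = -1 (attained at k = 1)
  C[1][1] = min over k of (A[1][0] + B[0][1] = -5 + 8 = 3, A[1][1] + B[1][1] = -2 + 3 = 1) = 1 (attained at k = 1)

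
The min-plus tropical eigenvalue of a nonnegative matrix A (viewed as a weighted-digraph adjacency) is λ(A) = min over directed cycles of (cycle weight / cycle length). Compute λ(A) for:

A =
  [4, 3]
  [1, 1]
λ(A) = 1

Enumerate directed cycles and compute their means (weight / length). Sample:
  cycle 0 → 0: weight = 4, length = 1, mean = 4/1 ≈ 4.000
  cycle 1 → 1: weight = 1, length = 1, mean = 1/1 ≈ 1.000
  cycle 0 → 1 → 0: weight = 4, length = 2, mean = 4/2 ≈ 2.000
  cycle 1 → 0 → 1: weight = 4, length = 2, mean = 4/2 ≈ 2.000
Minimum mean = 1.000, attained e.g. along the cycle 1 → 1 with weight 1 and length 1. So λ(A) = 1/1 = 1.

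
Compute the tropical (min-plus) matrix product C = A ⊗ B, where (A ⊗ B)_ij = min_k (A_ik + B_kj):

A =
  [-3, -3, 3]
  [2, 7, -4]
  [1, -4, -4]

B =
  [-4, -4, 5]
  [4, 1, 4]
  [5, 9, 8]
A ⊗ B =
  [-7, -7, 1]
  [-2, -2, 4]
  [-3, -3, 0]

Apply the min-plus product entry-by-entry:
  C[0][0] = min over k of (A[0][0] + B[0][0] = -3 + -4 = -7, A[0][1] + B[1][0] = -3 + 4 = 1, A[0][2] + B[2][0] = 3 + 5 = 8) = -7 (attained at k = 0)
  C[0][1] = min over k of (A[0][0] + B[0][1] = -3 + -4 = -7, A[0][1] + B[1][1] = -3 + 1 = -2, A[0][2] + B[2][1] = 3 + 9 = 12) = -7 (attained at k = 0)
  C[0][2] = min over k of (A[0][0] + B[0][2] = -3 + 5 = 2, A[0][1] + B[1][2] = -3 + 4 = 1, A[0][2] + B[2][2] = 3 + 8 = 11) = 1 (attained at k = 1)
  C[1][0] = min over k of (A[1][0] + B[0][0] = 2 + -4 = -2, A[1][1] + B[1][0] = 7 + 4 = 11, A[1][2] + B[2][0] = -4 + 5 = 1) = -2 (attained at k = 0)
  C[1][1] = min over k of (A[1][0] + B[0][1] = 2 + -4 = -2, A[1][1] + B[1][1] = 7 + 1 = 8, A[1][2] + B[2][1] = -4 + 9 = 5) = -2 (attained at k = 0)
  C[1][2] = min over k of (A[1][0] + B[0][2] = 2 + 5 = 7, A[1][1] + B[1][2] = 7 + 4 = 11, A[1][2] + B[2][2] = -4 + 8 = 4) = 4 (attained at k = 2)
  C[2][0] = min over k of (A[2][0] + B[0][0] = 1 + -4 = -3, A[2][1] + B[1][0] = -4 + 4 = 0, A[2][2] + B[2][0] = -4 + 5 = 1) = -3 (attained at k = 0)
  C[2][1] = min over k of (A[2][0] + B[0][1] = 1 + -4 = -3, A[2][1] + B[1][1] = -4 + 1 = -3, A[2][2] + B[2][1] = -4 + 9 = 5) = -3 (attained at k = 0)
  C[2][2] = min over k of (A[2][0] + B[0][2] = 1 + 5 = 6, A[2][1] + B[1][2] = -4 + 4 = 0, A[2][2] + B[2][2] = -4 + 8 = 4) = 0 (attained at k = 1)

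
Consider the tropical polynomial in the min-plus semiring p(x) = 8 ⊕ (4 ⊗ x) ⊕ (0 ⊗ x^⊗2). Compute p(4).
p(4) = 8

A tropical monomial a ⊗ x^⊗i evaluates to a + i · x. Evaluating each term at x = 4:
  Term 0 contributes 8 + 0 · 4 = 8
  Term 1 contributes 4 + 1 · 4 = 8
  Term 2 contributes 0 + 2 · 4 = 8
p(4) = ⊕ of these = min[8, 8, 8] = 8.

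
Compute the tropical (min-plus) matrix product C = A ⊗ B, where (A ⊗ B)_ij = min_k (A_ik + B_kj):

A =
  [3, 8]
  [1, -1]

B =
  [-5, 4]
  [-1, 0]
A ⊗ B =
  [-2, 7]
  [-4, -1]

Apply the min-plus product entry-by-entry:
  C[0][0] = min over k of (A[0][0] + B[0][0] = 3 + -5 = -2, A[0][1] + B[1][0] = 8 + -1 = 7) = -2 (attained at k = 0)
  C[0][1] = min over k of (A[0][0] + B[0][1] = 3 + 4 = 7, A[0][1] + B[1][1] = 8 + 0 = 8) = 7 (attained at k = 0)
  C[1][0] = min over k of (A[1][0] + B[0][0] = 1 + -5 = -4, A[1][1] + B[1][0] = -1 + -1 = -2) = -4 (attained at k = 0)
  C[1][1] = min over k of (A[1][0] + B[0][1] = 1 + 4 = 5, A[1][1] + B[1][1] = -1 + 0 = -1) = -1 (attained at k = 1)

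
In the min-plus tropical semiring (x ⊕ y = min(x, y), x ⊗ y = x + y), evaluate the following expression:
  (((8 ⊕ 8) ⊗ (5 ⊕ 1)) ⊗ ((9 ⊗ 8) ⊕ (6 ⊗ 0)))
(((8 ⊕ 8) ⊗ (5 ⊕ 1)) ⊗ ((9 ⊗ 8) ⊕ (6 ⊗ 0))) = 15

Expand innermost to outermost. Recall ⊕ takes the minimum of its arguments and ⊗ takes their sum. Working out the expression (((8 ⊕ 8) ⊗ (5 ⊕ 1)) ⊗ ((9 ⊗ 8) ⊕ (6 ⊗ 0))) gives 15.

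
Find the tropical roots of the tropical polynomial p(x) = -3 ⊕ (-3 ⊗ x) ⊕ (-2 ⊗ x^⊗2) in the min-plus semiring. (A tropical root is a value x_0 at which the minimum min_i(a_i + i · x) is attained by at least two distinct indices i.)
Roots: {-1, 0}

Each tropical root is a break point of the lower envelope of the lines y = a_i + i · x (there are 3 lines, with slopes 0, 1, ..., 2). Only the lines that attain the minimum somewhere contribute to roots; other lines are dominated. Here the surviving (envelope) indices are i = 2, i = 1, i = 0.
Intersections between consecutive envelope lines give the roots: for adjacent envelope indices i < j the intersection is x = (a_i − a_j) / (j − i). Reading off the sorted break points: {-1, 0}.
Verification: at each break x_0, at least two indices attain the minimum of min_i(a_i + i · x_0).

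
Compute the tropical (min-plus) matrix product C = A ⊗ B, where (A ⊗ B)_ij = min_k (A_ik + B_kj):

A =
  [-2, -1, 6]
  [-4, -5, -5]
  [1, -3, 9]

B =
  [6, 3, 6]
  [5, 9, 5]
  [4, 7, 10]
A ⊗ B =
  [4, 1, 4]
  [-1, -1, 0]
  [2, 4, 2]

Apply the min-plus product entry-by-entry:
  C[0][0] = min over k of (A[0][0] + B[0][0] = -2 + 6 = 4, A[0][1] + B[1][0] = -1 + 5 = 4, A[0][2] + B[2][0] = 6 + 4 = 10) = 4 (attained at k = 0)
  C[0][1] = min over k of (A[0][0] + B[0][1] = -2 + 3 = 1, A[0][1] + B[1][1] = -1 + 9 = 8, A[0][2] + B[2][1] = 6 + 7 = 13) = 1 (attained at k = 0)
  C[0][2] = min over k of (A[0][0] + B[0][2] = -2 + 6 = 4, A[0][1] + B[1][2] = -1 + 5 = 4, A[0][2] + B[2][2] = 6 + 10 = 16) = 4 (attained at k = 0)
  C[1][0] = min over k of (A[1][0] + B[0][0] = -4 + 6 = 2, A[1][1] + B[1][0] = -5 + 5 = 0, A[1][2] + B[2][0] = -5 + 4 = -1) = -1 (attained at k = 2)
  C[1][1] = min over k of (A[1][0] + B[0][1] = -4 + 3 = -1, A[1][1] + B[1][1] = -5 + 9 = 4, A[1][2] + B[2][1] = -5 + 7 = 2) = -1 (attained at k = 0)
  C[1][2] = min over k of (A[1][0] + B[0][2] = -4 + 6 = 2, A[1][1] + B[1][2] = -5 + 5 = 0, A[1][2] + B[2][2] = -5 + 10 = 5) = 0 (attained at k = 1)
  C[2][0] = min over k of (A[2][0] + B[0][0] = 1 + 6 = 7, A[2][1] + B[1][0] = -3 + 5 = 2, A[2][2] + B[2][0] = 9 + 4 = 13) = 2 (attained at k = 1)
  C[2][1] = min over k of (A[2][0] + B[0][1] = 1 + 3 = 4, A[2][1] + B[1][1] = -3 + 9 = 6, A[2][2] + B[2][1] = 9 + 7 = 16) = 4 (attained at k = 0)
  C[2][2] = min over k of (A[2][0] + B[0][2] = 1 + 6 = 7, A[2][1] + B[1][2] = -3 + 5 = 2, A[2][2] + B[2][2] = 9 + 10 = 19) = 2 (attained at k = 1)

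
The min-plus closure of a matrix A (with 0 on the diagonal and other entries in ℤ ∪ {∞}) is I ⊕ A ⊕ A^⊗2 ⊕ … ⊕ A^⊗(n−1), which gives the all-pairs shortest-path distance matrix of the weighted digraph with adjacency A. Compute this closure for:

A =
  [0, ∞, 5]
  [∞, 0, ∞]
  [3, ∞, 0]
Closure =
  [0, ∞, 5]
  [∞, 0, ∞]
  [3, ∞, 0]

This is the Floyd-Warshall all-pairs shortest-path computation. For each intermediate vertex k = 0, 1, …, 2, update dist[i][j] ← min(dist[i][j], dist[i][k] + dist[k][j]). The final matrix gives, for each (i, j), the minimum total weight of any directed path from i to j (possibly empty when i = j).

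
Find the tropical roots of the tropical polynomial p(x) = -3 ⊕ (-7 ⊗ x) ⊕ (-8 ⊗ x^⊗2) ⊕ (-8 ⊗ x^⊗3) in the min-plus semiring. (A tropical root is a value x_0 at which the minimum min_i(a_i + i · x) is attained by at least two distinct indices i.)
Roots: {0, 1, 4}

Each tropical root is a break point of the lower envelope of the lines y = a_i + i · x (there are 4 lines, with slopes 0, 1, ..., 3). Only the lines that attain the minimum somewhere contribute to roots; other lines are dominated. Here the surviving (envelope) indices are i = 3, i = 2, i = 1, i = 0.
Intersections between consecutive envelope lines give the roots: for adjacent envelope indices i < j the intersection is x = (a_i − a_j) / (j − i). Reading off the sorted break points: {0, 1, 4}.
Verification: at each break x_0, at least two indices attain the minimum of min_i(a_i + i · x_0).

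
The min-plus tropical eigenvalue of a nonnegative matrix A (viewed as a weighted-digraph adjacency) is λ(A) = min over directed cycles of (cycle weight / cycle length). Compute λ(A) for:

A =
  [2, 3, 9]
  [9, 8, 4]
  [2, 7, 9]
λ(A) = 2

Enumerate directed cycles and compute their means (weight / length). Sample:
  cycle 0 → 0: weight = 2, length = 1, mean = 2/1 ≈ 2.000
  cycle 1 → 1: weight = 8, length = 1, mean = 8/1 ≈ 8.000
  cycle 2 → 2: weight = 9, length = 1, mean = 9/1 ≈ 9.000
  cycle 0 → 1 → 0: weight = 12, length = 2, mean = 12/2 ≈ 6.000
  cycle 0 → 2 → 0: weight = 11, length = 2, mean = 11/2 ≈ 5.500
  cycle 1 → 0 → 1: weight = 12, length = 2, mean = 12/2 ≈ 6.000
Minimum mean = 2.000, attained e.g. along the cycle 0 → 0 with weight 2 and length 1. So λ(A) = 2/1 = 2.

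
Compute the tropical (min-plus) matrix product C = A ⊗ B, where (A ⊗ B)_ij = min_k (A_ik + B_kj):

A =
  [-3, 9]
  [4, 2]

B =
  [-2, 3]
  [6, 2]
A ⊗ B =
  [-5, 0]
  [2, 4]

Apply the min-plus product entry-by-entry:
  C[0][0] = min over k of (A[0][0] + B[0][0] = -3 + -2 = -5, A[0][1] + B[1][0] = 9 + 6 = 15) = -5 (attained at k = 0)
  C[0][1] = min over k of (A[0][0] + B[0][1] = -3 + 3 = 0, A[0][1] + B[1][1] = 9 + 2 = 11) = 0 (attained at k = 0)
  C[1][0] = min over k of (A[1][0] + B[0][0] = 4 + -2 = 2, A[1][1] + B[1][0] = 2 + 6 = 8) = 2 (attained at k = 0)
  C[1][1] = min over k of (A[1][0] + B[0][1] = 4 + 3 = 7, A[1][1] + B[1][1] = 2 + 2 = 4) = 4 (attained at k = 1)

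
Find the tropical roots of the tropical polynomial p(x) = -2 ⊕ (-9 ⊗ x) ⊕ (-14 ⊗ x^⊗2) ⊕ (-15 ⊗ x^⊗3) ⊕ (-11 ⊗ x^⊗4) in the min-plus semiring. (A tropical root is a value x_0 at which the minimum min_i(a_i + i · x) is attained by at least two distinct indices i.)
Roots: {-4, 1, 5, 7}

Each tropical root is a break point of the lower envelope of the lines y = a_i + i · x (there are 5 lines, with slopes 0, 1, ..., 4). Only the lines that attain the minimum somewhere contribute to roots; other lines are dominated. Here the surviving (envelope) indices are i = 4, i = 3, i = 2, i = 1, i = 0.
Intersections between consecutive envelope lines give the roots: for adjacent envelope indices i < j the intersection is x = (a_i − a_j) / (j − i). Reading off the sorted break points: {-4, 1, 5, 7}.
Verification: at each break x_0, at least two indices attain the minimum of min_i(a_i + i · x_0).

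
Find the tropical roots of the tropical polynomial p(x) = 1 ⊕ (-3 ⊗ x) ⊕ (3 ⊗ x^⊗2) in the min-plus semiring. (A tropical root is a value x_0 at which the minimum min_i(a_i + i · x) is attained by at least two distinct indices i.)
Roots: {-6, 4}

Each tropical root is a break point of the lower envelope of the lines y = a_i + i · x (there are 3 lines, with slopes 0, 1, ..., 2). Only the lines that attain the minimum somewhere contribute to roots; other lines are dominated. Here the surviving (envelope) indices are i = 2, i = 1, i = 0.
Intersections between consecutive envelope lines give the roots: for adjacent envelope indices i < j the intersection is x = (a_i − a_j) / (j − i). Reading off the sorted break points: {-6, 4}.
Verification: at each break x_0, at least two indices attain the minimum of min_i(a_i + i · x_0).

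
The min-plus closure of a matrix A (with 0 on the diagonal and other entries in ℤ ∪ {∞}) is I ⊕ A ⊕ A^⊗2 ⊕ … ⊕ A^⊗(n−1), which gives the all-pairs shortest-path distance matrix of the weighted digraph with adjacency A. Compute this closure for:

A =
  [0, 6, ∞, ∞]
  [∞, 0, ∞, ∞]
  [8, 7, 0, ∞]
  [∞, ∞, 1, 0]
Closure =
  [0, 6, ∞, ∞]
  [∞, 0, ∞, ∞]
  [8, 7, 0, ∞]
  [9, 8, 1, 0]

This is the Floyd-Warshall all-pairs shortest-path computation. For each intermediate vertex k = 0, 1, …, 3, update dist[i][j] ← min(dist[i][j], dist[i][k] + dist[k][j]). The final matrix gives, for each (i, j), the minimum total weight of any directed path from i to j (possibly empty when i = j).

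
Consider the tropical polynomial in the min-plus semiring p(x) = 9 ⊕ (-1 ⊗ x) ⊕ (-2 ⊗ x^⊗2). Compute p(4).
p(4) = 3

A tropical monomial a ⊗ x^⊗i evaluates to a + i · x. Evaluating each term at x = 4:
  Term 0 contributes 9 + 0 · 4 = 9
  Term 1 contributes -1 + 1 · 4 = 3
  Term 2 contributes -2 + 2 · 4 = 6
p(4) = ⊕ of these = min[9, 3, 6] = 3.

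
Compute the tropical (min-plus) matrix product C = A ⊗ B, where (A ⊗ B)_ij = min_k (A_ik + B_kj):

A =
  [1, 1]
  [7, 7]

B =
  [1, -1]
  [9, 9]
A ⊗ B =
  [2, 0]
  [8, 6]

Apply the min-plus product entry-by-entry:
  C[0][0] = min over k of (A[0][0] + B[0][0] = 1 + 1 = 2, A[0][1] + B[1][0] = 1 + 9 = 10) = 2 (attained at k = 0)
  C[0][1] = min over k of (A[0][0] + B[0][1] = 1 + -1 = 0, A[0][1] + B[1][1] = 1 + 9 = 10) = 0 (attained at k = 0)
  C[1][0] = min over k of (A[1][0] + B[0][0] = 7 + 1 = 8, A[1][1] + B[1][0] = 7 + 9 = 16) = 8 (attained at k = 0)
  C[1][1] = min over k of (A[1][0] + B[0][1] = 7 + -1 = 6, A[1][1] + B[1][1] = 7 + 9 = 16) = 6 (attained at k = 0)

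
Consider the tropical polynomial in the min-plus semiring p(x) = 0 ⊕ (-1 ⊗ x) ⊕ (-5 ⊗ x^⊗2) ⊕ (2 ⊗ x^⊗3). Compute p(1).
p(1) = -3

A tropical monomial a ⊗ x^⊗i evaluates to a + i · x. Evaluating each term at x = 1:
  Term 0 contributes 0 + 0 · 1 = 0
  Term 1 contributes -1 + 1 · 1 = 0
  Term 2 contributes -5 + 2 · 1 = -3
  Term 3 contributes 2 + 3 · 1 = 5
p(1) = ⊕ of these = min[0, 0, -3, 5] = -3.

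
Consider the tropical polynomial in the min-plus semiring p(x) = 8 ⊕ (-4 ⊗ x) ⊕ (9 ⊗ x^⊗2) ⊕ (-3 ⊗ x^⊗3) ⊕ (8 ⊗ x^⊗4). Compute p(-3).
p(-3) = -12

A tropical monomial a ⊗ x^⊗i evaluates to a + i · x. Evaluating each term at x = -3:
  Term 0 contributes 8 + 0 · -3 = 8
  Term 1 contributes -4 + 1 · -3 = -7
  Term 2 contributes 9 + 2 · -3 = 3
  Term 3 contributes -3 + 3 · -3 = -12
  Term 4 contributes 8 + 4 · -3 = -4
p(-3) = ⊕ of these = min[8, -7, 3, -12, -4] = -12.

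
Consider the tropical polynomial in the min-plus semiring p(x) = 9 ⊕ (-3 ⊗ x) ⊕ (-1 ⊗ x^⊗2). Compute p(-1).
p(-1) = -4

A tropical monomial a ⊗ x^⊗i evaluates to a + i · x. Evaluating each term at x = -1:
  Term 0 contributes 9 + 0 · -1 = 9
  Term 1 contributes -3 + 1 · -1 = -4
  Term 2 contributes -1 + 2 · -1 = -3
p(-1) = ⊕ of these = min[9, -4, -3] = -4.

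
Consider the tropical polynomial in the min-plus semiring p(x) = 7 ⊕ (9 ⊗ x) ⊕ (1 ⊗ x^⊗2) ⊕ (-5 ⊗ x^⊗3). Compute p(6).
p(6) = 7

A tropical monomial a ⊗ x^⊗i evaluates to a + i · x. Evaluating each term at x = 6:
  Term 0 contributes 7 + 0 · 6 = 7
  Term 1 contributes 9 + 1 · 6 = 15
  Term 2 contributes 1 + 2 · 6 = 13
  Term 3 contributes -5 + 3 · 6 = 13
p(6) = ⊕ of these = min[7, 15, 13, 13] = 7.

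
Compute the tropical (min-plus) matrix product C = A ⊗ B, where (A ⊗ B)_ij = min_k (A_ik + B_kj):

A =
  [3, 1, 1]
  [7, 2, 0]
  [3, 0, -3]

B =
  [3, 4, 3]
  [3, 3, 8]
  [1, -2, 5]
A ⊗ B =
  [2, -1, 6]
  [1, -2, 5]
  [-2, -5, 2]

Apply the min-plus product entry-by-entry:
  C[0][0] = min over k of (A[0][0] + B[0][0] = 3 + 3 = 6, A[0][1] + B[1][0] = 1 + 3 = 4, A[0][2] + B[2][0] = 1 + 1 = 2) = 2 (attained at k = 2)
  C[0][1] = min over k of (A[0][0] + B[0][1] = 3 + 4 = 7, A[0][1] + B[1][1] = 1 + 3 = 4, A[0][2] + B[2][1] = 1 + -2 = -1) = -1 (attained at k = 2)
  C[0][2] = min over k of (A[0][0] + B[0][2] = 3 + 3 = 6, A[0][1] + B[1][2] = 1 + 8 = 9, A[0][2] + B[2][2] = 1 + 5 = 6) = 6 (attained at k = 0)
  C[1][0] = min over k of (A[1][0] + B[0][0] = 7 + 3 = 10, A[1][1] + B[1][0] = 2 + 3 = 5, A[1][2] + B[2][0] = 0 + 1 = 1) = 1 (attained at k = 2)
  C[1][1] = min over k of (A[1][0] + B[0][1] = 7 + 4 = 11, A[1][1] + B[1][1] = 2 + 3 = 5, A[1][2] + B[2][1] = 0 + -2 = -2) = -2 (attained at k = 2)
  C[1][2] = min over k of (A[1][0] + B[0][2] = 7 + 3 = 10, A[1][1] + B[1][2] = 2 + 8 = 10, A[1][2] + B[2][2] = 0 + 5 = 5) = 5 (attained at k = 2)
  C[2][0] = min over k of (A[2][0] + B[0][0] = 3 + 3 = 6, A[2][1] + B[1][0] = 0 + 3 = 3, A[2][2] + B[2][0] = -3 + 1 = -2) = -2 (attained at k = 2)
  C[2][1] = min over k of (A[2][0] + B[0][1] = 3 + 4 = 7, A[2][1] + B[1][1] = 0 + 3 = 3, A[2][2] + B[2][1] = -3 + -2 = -5) = -5 (attained at k = 2)
  C[2][2] = min over k of (A[2][0] + B[0][2] = 3 + 3 = 6, A[2][1] + B[1][2] = 0 + 8 = 8, A[2][2] + B[2][2] = -3 + 5 = 2) = 2 (attained at k = 2)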